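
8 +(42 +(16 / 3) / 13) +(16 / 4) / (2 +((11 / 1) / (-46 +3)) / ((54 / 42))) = 1430674 / 27183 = 52.63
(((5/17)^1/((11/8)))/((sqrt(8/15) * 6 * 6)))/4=5 * sqrt(30)/13464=0.00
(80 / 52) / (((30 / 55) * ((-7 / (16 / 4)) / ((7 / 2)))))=-5.64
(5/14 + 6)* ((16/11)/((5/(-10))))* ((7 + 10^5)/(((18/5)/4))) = -1424099680/693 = -2054977.89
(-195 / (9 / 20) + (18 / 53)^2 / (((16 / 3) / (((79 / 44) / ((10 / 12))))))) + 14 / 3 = -1589271787 / 3707880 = -428.62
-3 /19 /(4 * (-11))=3 /836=0.00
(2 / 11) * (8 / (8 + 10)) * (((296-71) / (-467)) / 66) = -100 / 169521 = -0.00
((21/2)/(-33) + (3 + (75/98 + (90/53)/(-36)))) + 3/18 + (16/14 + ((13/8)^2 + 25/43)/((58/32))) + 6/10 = 7.09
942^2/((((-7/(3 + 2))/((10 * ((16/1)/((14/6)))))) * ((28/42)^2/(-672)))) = 65715642514.29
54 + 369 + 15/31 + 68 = 15236/31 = 491.48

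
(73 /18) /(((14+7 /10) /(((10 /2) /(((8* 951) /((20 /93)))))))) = 9125 /234020178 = 0.00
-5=-5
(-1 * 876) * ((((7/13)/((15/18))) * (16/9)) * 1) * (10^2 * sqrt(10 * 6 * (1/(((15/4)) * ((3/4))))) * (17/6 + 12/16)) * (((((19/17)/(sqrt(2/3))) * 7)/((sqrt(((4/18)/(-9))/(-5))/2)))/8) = -5611025280 * sqrt(5)/221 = -56772099.32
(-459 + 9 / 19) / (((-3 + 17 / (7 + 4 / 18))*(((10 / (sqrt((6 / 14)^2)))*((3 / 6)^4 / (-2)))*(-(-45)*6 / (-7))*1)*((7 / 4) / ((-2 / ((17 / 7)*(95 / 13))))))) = -1.62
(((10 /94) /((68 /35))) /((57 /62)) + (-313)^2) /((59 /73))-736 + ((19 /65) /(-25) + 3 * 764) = 1072151451662969 /8732870250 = 122771.94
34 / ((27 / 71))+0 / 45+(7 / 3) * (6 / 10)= 12259 / 135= 90.81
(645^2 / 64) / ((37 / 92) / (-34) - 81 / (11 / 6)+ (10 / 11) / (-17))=-10844385 / 73816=-146.91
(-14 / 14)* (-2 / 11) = 2 / 11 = 0.18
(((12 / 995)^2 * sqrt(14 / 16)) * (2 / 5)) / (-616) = -9 * sqrt(14) / 381159625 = -0.00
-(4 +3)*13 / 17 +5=-6 / 17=-0.35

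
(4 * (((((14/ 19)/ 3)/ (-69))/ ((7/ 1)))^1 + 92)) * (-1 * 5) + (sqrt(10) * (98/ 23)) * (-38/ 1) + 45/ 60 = -28934921/ 15732 - 3724 * sqrt(10)/ 23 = -2351.25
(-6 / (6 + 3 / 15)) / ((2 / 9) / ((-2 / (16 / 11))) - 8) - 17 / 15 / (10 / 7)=-633803 / 939300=-0.67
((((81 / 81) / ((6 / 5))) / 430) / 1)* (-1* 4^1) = -1 / 129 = -0.01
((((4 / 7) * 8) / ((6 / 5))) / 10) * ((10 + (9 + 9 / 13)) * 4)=8192 / 273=30.01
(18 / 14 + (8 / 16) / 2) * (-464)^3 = -1073896448 / 7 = -153413778.29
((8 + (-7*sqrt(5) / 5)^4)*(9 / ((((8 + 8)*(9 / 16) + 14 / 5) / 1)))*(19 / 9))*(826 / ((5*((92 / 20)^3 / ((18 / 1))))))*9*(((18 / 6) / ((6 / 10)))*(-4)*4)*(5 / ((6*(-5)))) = 7472152800 / 12167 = 614132.72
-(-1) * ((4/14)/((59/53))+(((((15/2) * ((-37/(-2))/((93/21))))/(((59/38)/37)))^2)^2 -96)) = 389478449572477819003139927/1253351382985072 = 310749606901.83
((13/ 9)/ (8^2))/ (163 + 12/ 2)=1/ 7488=0.00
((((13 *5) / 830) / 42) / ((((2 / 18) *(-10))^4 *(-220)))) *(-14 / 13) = 2187 / 365200000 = 0.00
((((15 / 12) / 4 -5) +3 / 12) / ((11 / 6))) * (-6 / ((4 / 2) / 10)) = 3195 / 44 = 72.61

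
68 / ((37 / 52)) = 3536 / 37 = 95.57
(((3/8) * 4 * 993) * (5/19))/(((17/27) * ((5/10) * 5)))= 80433/323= 249.02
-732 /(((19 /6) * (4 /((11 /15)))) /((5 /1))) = -4026 /19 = -211.89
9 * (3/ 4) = 27/ 4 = 6.75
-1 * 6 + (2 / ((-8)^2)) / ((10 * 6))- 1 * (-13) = 7.00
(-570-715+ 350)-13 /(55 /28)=-51789 /55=-941.62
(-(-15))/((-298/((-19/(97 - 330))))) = -285/69434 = -0.00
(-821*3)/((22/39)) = -96057/22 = -4366.23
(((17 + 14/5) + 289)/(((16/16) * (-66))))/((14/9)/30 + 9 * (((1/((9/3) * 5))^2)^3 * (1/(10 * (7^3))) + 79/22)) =-111710812500/772867429693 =-0.14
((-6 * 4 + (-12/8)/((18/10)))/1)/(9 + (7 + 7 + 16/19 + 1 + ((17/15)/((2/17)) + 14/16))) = -0.70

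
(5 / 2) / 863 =5 / 1726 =0.00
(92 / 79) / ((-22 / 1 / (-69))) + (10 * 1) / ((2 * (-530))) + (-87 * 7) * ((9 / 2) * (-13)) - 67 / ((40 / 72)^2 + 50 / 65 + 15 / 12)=303343001854 / 8520545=35601.36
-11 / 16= -0.69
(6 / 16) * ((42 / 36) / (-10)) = -7 / 160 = -0.04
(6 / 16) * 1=3 / 8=0.38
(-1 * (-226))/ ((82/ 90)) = 10170/ 41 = 248.05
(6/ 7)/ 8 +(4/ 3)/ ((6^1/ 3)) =65/ 84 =0.77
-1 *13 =-13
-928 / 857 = -1.08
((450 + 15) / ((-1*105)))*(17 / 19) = -527 / 133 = -3.96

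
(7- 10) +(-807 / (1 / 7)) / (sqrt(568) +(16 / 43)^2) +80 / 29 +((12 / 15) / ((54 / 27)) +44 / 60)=26619151708 / 11731789485- 6437602283 * sqrt(142) / 323635572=-234.77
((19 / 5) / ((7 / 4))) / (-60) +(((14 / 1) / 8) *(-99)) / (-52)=3.30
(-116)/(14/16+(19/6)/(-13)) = -183.72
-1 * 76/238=-38/119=-0.32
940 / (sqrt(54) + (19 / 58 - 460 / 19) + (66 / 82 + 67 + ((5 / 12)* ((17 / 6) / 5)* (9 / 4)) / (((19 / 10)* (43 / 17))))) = 666588050821692992 / 30355364709251727 - 45415660727032832* sqrt(6) / 30355364709251727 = 18.29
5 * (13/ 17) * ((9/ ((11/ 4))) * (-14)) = -32760/ 187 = -175.19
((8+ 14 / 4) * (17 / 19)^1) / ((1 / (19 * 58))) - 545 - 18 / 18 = 10793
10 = 10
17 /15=1.13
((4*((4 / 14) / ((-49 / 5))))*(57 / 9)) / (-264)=95 / 33957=0.00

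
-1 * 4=-4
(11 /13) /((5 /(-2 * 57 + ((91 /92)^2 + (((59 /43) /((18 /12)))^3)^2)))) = -48240441518639197069 /2535287838282585360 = -19.03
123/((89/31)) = 3813/89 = 42.84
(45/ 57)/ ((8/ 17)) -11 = -1417/ 152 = -9.32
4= 4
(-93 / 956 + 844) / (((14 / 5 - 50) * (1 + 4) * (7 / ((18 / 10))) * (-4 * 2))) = 1037277 / 9024640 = 0.11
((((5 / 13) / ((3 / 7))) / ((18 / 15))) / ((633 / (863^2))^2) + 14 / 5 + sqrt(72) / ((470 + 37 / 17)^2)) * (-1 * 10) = -485347068098039 / 46880613 - 17340 * sqrt(2) / 64432729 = -10352831.10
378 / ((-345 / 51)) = -6426 / 115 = -55.88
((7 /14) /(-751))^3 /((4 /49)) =-49 /13554072032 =-0.00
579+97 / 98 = 56839 / 98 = 579.99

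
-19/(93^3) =-19/804357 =-0.00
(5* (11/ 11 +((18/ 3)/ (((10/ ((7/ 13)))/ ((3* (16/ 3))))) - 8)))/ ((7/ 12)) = -204/ 13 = -15.69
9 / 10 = 0.90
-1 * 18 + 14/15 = -256/15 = -17.07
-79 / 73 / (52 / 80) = -1580 / 949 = -1.66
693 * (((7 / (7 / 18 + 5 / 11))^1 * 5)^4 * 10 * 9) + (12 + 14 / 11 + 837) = 1582345694372989690313 / 8555759531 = 184945087416.22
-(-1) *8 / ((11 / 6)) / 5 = 0.87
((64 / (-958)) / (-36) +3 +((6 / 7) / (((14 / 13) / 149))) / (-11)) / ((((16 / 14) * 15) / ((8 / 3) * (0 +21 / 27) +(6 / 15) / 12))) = -5142628259 / 5377541400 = -0.96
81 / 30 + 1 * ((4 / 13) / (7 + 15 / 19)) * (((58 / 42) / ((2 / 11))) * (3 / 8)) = 2.81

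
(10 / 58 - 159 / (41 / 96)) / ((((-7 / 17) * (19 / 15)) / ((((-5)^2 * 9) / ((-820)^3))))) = -203085009 / 697533451328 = -0.00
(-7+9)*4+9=17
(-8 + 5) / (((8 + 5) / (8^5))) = -98304 / 13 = -7561.85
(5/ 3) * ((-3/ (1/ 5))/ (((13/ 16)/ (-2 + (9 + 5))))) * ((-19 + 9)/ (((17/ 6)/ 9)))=2592000/ 221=11728.51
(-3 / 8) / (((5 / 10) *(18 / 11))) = -11 / 24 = -0.46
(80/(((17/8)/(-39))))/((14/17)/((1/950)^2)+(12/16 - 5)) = -0.00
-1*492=-492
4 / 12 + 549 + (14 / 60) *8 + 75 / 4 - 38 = 10639 / 20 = 531.95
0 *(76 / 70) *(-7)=0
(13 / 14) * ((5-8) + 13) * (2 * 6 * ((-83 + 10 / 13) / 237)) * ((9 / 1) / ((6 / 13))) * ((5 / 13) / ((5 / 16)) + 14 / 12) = -999515 / 553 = -1807.44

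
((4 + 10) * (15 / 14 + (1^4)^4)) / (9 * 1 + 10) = 29 / 19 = 1.53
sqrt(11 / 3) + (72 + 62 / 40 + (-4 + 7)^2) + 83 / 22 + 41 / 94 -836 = -7747153 / 10340 + sqrt(33) / 3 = -747.33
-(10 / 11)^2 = -100 / 121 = -0.83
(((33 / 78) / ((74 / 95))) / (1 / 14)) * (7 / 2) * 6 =159.68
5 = 5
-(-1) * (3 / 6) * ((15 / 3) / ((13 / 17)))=85 / 26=3.27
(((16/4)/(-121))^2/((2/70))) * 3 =1680/14641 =0.11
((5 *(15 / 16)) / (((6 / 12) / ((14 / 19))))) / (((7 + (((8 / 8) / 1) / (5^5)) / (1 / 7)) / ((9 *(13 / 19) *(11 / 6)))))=33515625 / 3009296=11.14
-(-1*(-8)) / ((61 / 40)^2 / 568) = -7270400 / 3721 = -1953.88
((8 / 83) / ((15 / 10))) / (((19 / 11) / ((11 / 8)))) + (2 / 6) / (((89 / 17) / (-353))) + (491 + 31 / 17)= 3367117639 / 7158003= 470.40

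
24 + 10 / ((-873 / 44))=23.50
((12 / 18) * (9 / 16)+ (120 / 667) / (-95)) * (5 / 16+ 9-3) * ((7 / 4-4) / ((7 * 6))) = -11461581 / 90840064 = -0.13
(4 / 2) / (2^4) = 0.12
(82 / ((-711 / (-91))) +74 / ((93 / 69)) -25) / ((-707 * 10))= -890419 / 155829870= -0.01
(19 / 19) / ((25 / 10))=2 / 5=0.40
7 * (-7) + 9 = -40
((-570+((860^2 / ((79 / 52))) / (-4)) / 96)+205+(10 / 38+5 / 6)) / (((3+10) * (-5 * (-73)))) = -1469489 / 4273347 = -0.34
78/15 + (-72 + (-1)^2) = -329/5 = -65.80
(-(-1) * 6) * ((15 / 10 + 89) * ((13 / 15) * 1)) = 470.60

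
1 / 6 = 0.17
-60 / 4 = -15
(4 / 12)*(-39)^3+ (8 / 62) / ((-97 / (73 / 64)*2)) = -1902637225 / 96224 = -19773.00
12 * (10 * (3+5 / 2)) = 660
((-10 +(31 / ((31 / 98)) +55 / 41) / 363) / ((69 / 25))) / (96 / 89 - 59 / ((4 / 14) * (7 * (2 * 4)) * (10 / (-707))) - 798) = 51533492000 / 7841309574681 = 0.01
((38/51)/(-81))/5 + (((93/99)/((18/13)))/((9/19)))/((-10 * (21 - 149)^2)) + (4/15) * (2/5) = 2601256417/24816844800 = 0.10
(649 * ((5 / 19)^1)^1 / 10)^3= 273359449 / 54872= 4981.77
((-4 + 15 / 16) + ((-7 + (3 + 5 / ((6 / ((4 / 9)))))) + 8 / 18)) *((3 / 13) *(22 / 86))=-0.37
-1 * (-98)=98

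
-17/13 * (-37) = 629/13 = 48.38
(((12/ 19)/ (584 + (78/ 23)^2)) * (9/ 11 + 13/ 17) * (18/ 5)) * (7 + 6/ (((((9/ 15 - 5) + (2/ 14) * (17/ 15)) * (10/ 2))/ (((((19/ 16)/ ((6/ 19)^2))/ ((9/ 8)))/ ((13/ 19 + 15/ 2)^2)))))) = 0.04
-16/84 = -4/21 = -0.19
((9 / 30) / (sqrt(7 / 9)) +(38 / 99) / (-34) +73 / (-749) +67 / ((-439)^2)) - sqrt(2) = -sqrt(2) - 26335663901 / 242937732807 +9* sqrt(7) / 70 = -1.18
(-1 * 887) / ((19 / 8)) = -7096 / 19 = -373.47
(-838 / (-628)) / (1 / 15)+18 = 11937 / 314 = 38.02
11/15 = 0.73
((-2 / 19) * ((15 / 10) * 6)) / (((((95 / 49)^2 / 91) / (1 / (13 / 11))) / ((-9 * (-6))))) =-179700444 / 171475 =-1047.97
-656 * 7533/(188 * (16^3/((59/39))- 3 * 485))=-20.99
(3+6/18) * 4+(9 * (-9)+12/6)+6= -179/3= -59.67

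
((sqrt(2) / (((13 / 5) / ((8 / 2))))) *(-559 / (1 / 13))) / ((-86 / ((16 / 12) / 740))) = 26 *sqrt(2) / 111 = 0.33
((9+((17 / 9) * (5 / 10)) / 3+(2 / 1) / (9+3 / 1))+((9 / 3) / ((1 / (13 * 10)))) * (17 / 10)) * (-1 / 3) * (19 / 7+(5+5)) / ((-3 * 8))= 1615973 / 13608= 118.75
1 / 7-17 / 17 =-0.86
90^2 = 8100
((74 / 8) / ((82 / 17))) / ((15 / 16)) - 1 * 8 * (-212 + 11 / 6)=1035278 / 615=1683.38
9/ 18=0.50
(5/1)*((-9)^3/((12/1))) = -1215/4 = -303.75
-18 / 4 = -9 / 2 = -4.50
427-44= 383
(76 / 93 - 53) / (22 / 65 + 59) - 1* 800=-287276245 / 358701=-800.88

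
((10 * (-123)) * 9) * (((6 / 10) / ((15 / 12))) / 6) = -4428 / 5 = -885.60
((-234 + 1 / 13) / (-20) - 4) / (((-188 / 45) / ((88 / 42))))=-3.86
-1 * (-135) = 135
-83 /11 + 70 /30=-172 /33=-5.21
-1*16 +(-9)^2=65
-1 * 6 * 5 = -30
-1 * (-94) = 94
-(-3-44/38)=4.16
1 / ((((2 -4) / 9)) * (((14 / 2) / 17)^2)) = -2601 / 98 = -26.54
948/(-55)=-948/55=-17.24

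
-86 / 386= -43 / 193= -0.22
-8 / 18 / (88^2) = -1 / 17424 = -0.00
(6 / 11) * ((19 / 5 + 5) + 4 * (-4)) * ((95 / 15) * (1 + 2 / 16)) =-1539 / 55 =-27.98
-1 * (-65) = 65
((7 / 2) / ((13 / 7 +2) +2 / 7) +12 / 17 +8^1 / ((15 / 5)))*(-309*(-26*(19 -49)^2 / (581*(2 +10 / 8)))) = 4625730000 / 286433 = 16149.43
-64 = -64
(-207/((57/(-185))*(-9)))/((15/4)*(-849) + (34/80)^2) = 6808000/290341527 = 0.02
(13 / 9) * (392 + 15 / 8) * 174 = 1187927 / 12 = 98993.92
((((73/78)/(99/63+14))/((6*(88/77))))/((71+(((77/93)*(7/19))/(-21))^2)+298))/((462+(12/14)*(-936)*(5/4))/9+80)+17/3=175846506682609069/31031729938315392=5.67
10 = 10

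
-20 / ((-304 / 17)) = 85 / 76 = 1.12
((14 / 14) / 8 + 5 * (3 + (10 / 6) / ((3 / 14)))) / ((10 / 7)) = 37.81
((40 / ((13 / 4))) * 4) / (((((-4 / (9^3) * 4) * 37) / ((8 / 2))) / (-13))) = 116640 / 37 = 3152.43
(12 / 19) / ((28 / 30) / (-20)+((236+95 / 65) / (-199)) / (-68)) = -158324400 / 7299439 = -21.69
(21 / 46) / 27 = 7 / 414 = 0.02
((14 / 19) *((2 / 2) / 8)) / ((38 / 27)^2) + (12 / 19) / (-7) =-33591 / 768208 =-0.04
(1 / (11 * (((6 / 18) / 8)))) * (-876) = -21024 / 11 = -1911.27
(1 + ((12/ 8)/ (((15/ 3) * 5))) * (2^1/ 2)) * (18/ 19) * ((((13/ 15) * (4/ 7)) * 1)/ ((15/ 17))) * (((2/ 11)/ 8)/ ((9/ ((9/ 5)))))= 11713/ 4571875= 0.00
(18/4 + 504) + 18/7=7155/14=511.07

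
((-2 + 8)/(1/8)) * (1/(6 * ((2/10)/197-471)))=-0.02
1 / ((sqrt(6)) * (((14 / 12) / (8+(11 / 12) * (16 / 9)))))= 260 * sqrt(6) / 189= 3.37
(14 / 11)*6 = 84 / 11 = 7.64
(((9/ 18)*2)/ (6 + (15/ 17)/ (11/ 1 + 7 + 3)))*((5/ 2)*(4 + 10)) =4165/ 719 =5.79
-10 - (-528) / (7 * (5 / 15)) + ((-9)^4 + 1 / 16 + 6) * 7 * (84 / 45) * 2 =36085459 / 210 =171835.52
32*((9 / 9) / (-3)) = -10.67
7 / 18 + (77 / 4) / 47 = 1351 / 1692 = 0.80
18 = 18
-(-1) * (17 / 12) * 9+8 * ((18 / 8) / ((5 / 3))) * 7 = 1767 / 20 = 88.35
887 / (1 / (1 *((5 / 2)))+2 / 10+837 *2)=4435 / 8373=0.53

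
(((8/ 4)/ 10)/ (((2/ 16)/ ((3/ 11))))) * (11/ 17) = 24/ 85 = 0.28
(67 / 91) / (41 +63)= 67 / 9464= 0.01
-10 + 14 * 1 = 4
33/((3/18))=198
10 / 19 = 0.53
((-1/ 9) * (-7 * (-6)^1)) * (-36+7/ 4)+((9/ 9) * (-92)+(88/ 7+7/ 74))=62548/ 777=80.50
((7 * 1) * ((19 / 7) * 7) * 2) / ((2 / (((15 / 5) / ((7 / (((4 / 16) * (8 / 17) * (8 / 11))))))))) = 912 / 187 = 4.88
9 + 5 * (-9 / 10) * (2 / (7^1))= 7.71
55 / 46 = 1.20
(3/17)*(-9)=-27/17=-1.59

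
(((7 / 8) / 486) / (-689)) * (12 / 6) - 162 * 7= -1518897751 / 1339416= -1134.00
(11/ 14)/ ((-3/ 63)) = -33/ 2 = -16.50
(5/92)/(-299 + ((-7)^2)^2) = 5/193384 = 0.00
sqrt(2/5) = sqrt(10)/5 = 0.63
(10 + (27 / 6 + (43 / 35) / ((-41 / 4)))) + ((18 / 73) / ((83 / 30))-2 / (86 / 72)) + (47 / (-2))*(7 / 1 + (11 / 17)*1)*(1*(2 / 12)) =-327122913604 / 19067400345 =-17.16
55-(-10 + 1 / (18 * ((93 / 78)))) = 18122 / 279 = 64.95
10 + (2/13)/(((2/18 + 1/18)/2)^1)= 154/13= 11.85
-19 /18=-1.06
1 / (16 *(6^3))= 1 / 3456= 0.00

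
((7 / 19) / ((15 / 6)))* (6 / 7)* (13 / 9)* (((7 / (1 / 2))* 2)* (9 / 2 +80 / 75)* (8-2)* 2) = 486304 / 1425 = 341.27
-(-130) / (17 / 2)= 260 / 17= 15.29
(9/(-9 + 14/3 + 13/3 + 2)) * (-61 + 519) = 2061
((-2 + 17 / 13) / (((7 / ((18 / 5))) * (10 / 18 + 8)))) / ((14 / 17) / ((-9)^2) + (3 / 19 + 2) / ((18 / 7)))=-76291308 / 1557060505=-0.05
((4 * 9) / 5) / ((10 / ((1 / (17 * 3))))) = 6 / 425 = 0.01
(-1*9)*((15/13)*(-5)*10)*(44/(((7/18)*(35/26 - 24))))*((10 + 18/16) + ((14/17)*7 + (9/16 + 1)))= -479135250/10013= -47851.32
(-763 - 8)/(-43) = 771/43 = 17.93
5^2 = 25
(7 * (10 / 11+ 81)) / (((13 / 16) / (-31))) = -3128272 / 143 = -21876.03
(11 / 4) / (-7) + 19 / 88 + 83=51019 / 616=82.82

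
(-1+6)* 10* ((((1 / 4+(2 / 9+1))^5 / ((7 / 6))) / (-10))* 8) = -237.13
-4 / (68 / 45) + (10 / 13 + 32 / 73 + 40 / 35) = -33497 / 112931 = -0.30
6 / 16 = 3 / 8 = 0.38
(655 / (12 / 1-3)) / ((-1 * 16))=-655 / 144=-4.55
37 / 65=0.57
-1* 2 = -2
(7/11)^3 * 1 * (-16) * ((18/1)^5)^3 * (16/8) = -74051127406456583749632/1331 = -55635708043919296581.24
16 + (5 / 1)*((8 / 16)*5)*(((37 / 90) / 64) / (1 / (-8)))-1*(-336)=101191 / 288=351.36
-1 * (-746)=746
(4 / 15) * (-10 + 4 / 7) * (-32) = 2816 / 35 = 80.46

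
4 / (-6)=-2 / 3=-0.67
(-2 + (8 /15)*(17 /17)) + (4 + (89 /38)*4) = 3392 /285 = 11.90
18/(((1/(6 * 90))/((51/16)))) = 61965/2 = 30982.50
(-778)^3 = -470910952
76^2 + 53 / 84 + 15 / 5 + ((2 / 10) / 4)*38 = 2428243 / 420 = 5781.53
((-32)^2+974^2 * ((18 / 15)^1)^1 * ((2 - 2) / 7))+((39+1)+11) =1075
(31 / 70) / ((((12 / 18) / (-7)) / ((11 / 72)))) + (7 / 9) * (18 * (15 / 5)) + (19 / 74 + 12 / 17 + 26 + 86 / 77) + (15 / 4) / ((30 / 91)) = 1877126047 / 23247840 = 80.74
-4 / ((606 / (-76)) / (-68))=-10336 / 303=-34.11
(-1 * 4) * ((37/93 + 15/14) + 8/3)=-3590/217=-16.54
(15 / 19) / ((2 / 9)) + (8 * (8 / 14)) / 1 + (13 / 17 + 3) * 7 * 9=1109249 / 4522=245.30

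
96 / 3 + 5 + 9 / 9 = 38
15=15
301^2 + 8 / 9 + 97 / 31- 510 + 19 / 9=2793011 / 31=90097.13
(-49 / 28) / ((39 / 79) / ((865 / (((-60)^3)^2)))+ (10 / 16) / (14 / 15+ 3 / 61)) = -172012862 / 2617289688126525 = -0.00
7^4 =2401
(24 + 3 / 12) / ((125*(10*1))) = 97 / 5000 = 0.02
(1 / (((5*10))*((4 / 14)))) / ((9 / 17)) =119 / 900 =0.13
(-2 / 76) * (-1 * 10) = 0.26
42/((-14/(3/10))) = -9/10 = -0.90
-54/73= -0.74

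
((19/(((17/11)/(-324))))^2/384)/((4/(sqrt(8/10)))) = 95530347*sqrt(5)/23120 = 9239.29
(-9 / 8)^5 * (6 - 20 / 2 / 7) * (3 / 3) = -59049 / 7168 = -8.24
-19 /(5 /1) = -3.80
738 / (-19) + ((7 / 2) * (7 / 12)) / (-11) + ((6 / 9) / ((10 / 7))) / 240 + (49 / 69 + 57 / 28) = -4394817407 / 121136400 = -36.28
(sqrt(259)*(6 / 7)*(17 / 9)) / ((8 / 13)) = 221*sqrt(259) / 84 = 42.34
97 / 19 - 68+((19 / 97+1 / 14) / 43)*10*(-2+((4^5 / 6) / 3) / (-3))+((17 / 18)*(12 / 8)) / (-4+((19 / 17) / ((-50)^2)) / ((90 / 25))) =-64.55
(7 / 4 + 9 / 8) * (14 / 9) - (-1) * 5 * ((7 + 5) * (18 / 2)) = 19601 / 36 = 544.47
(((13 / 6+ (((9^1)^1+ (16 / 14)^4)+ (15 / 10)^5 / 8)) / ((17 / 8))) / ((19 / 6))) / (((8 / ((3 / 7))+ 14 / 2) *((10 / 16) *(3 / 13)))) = 30121039 / 54286610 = 0.55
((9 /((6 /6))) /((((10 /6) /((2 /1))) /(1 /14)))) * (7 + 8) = 81 /7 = 11.57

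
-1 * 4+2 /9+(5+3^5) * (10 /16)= 1361 /9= 151.22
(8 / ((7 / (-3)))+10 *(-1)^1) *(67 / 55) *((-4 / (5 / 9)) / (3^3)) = 25192 / 5775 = 4.36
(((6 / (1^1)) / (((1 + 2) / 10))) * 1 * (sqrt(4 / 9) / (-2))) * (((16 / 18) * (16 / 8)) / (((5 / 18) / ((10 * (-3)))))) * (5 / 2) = 3200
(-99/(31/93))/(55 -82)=11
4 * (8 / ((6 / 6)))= 32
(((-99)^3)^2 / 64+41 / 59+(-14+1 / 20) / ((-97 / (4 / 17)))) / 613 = 457987726099551839 / 19084602560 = 23997760.74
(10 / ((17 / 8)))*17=80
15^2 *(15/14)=3375/14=241.07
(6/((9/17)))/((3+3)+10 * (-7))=-17/96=-0.18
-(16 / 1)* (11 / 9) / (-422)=88 / 1899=0.05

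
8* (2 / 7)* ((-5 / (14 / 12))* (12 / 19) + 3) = 624 / 931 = 0.67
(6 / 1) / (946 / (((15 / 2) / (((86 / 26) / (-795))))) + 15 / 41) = -38136150 / 1010221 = -37.75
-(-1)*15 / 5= 3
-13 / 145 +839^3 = 85635509242 / 145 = 590589718.91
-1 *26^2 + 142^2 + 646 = 20134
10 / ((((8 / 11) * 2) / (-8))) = -55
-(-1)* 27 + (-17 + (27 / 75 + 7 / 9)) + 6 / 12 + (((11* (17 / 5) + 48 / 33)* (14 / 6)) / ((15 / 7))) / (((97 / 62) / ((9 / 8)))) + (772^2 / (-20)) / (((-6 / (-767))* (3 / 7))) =-1707105546079 / 192060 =-8888397.10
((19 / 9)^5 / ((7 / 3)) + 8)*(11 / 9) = 39361817 / 1240029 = 31.74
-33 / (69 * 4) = -11 / 92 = -0.12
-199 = -199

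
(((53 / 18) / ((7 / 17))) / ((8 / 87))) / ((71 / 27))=235161 / 7952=29.57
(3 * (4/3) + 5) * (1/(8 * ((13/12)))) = 1.04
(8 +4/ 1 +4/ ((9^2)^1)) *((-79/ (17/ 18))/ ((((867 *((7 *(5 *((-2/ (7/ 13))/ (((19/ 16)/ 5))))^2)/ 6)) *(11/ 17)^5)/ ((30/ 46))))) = -3519330157/ 3756031422000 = -0.00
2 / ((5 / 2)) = 4 / 5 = 0.80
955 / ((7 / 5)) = 4775 / 7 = 682.14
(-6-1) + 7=0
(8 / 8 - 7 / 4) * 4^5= -768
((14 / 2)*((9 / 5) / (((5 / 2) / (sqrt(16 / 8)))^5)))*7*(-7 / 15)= -131712*sqrt(2) / 78125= -2.38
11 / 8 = 1.38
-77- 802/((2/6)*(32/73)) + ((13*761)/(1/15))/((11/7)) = 15640679/176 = 88867.49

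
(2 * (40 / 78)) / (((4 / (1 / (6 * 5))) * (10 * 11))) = 1 / 12870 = 0.00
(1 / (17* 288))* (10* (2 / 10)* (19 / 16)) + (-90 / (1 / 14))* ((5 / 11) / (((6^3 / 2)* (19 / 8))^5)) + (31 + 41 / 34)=6086500071501911297 / 188984370323890944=32.21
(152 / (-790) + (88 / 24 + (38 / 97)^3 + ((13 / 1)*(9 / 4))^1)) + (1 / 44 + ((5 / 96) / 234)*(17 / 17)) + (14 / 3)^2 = 4862574587374013 / 89082433851840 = 54.59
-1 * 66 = -66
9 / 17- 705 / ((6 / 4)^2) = -15953 / 51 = -312.80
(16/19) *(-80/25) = -256/95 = -2.69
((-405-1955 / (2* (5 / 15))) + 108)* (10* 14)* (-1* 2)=904260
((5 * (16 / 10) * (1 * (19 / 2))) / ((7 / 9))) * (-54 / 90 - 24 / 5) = -18468 / 35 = -527.66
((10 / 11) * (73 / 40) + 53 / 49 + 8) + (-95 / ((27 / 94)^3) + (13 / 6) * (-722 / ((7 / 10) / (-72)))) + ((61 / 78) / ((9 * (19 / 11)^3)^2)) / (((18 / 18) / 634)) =4072319377553049918695 / 25954042234364244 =156905.01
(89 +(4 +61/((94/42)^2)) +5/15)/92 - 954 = -25258231/26508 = -952.85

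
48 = 48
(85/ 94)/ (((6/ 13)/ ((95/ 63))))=104975/ 35532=2.95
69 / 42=1.64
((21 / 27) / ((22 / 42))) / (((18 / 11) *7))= 7 / 54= 0.13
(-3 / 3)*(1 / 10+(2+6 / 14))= -177 / 70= -2.53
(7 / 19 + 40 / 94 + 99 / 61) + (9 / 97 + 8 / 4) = 23828651 / 5283881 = 4.51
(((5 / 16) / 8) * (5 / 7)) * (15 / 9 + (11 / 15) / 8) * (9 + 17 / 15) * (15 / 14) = 20045 / 37632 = 0.53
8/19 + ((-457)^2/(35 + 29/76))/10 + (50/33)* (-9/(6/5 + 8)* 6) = 37602050364/64630115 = 581.80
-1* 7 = -7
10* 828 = 8280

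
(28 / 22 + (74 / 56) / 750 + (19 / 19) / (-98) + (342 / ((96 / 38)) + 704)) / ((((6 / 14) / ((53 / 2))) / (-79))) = -1422861640597 / 346500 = -4106382.80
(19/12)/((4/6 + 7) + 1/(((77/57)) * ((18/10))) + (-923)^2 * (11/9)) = 4389/2886357844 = 0.00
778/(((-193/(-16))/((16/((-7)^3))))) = -199168/66199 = -3.01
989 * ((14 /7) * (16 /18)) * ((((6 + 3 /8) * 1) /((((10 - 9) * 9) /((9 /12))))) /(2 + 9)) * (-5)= -84065 /198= -424.57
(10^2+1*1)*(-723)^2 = 52795629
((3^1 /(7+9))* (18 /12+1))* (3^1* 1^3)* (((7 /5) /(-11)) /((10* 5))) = -63 /17600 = -0.00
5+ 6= 11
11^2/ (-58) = -121/ 58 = -2.09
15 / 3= 5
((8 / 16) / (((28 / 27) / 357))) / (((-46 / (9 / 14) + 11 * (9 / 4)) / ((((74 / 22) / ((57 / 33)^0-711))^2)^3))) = -31797047386737 / 764779264070959194970000000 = -0.00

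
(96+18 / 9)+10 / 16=789 / 8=98.62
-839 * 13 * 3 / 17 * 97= -3173937 / 17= -186702.18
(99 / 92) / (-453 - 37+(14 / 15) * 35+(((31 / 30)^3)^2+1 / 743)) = -13405763250000 / 5682220926595391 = -0.00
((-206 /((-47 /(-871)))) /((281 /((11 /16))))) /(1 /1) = -986843 /105656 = -9.34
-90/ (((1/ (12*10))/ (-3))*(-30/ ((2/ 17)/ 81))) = -80/ 51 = -1.57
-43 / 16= -2.69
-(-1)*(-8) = -8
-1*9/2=-9/2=-4.50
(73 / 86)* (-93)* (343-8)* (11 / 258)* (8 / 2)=-8339155 / 1849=-4510.09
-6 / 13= -0.46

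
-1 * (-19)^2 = -361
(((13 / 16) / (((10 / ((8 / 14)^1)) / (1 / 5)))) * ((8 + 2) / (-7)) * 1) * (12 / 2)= -39 / 490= -0.08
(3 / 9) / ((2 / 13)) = 2.17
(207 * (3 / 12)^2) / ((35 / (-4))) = -207 / 140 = -1.48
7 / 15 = 0.47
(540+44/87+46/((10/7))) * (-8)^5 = -8163393536/435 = -18766421.92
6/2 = 3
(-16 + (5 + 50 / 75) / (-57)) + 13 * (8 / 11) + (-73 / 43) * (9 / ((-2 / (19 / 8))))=14881211 / 1294128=11.50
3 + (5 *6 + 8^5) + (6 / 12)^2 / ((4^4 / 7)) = 33588231 / 1024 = 32801.01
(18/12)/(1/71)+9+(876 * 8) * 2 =14131.50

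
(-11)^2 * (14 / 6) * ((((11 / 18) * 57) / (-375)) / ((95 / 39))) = -121121 / 11250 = -10.77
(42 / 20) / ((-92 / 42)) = -441 / 460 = -0.96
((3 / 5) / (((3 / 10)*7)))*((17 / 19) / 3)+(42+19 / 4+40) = 86.84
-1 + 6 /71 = -65 /71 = -0.92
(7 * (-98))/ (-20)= 343/ 10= 34.30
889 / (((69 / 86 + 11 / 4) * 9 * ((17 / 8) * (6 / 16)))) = 9786112 / 280449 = 34.89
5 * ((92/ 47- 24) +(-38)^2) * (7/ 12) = 584780/ 141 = 4147.38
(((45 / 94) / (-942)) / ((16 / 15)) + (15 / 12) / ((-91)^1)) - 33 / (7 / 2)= -57972349 / 6139328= -9.44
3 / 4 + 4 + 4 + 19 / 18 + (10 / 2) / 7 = 2651 / 252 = 10.52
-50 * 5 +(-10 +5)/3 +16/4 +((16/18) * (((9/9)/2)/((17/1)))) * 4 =-37877/153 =-247.56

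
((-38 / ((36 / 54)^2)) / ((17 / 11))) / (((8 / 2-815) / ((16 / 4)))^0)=-55.32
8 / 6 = 4 / 3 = 1.33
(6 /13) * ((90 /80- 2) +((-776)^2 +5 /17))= 245687571 /884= 277927.12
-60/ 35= -12/ 7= -1.71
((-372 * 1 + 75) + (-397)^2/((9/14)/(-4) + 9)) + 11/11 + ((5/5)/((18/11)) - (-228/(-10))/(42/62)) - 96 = 40206629/2310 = 17405.47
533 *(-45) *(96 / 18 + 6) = -271830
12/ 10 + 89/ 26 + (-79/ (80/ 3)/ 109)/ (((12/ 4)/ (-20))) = 136153/ 28340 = 4.80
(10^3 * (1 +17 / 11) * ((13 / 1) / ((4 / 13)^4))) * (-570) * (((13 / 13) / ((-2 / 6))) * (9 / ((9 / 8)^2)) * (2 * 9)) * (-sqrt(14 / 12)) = -1481459070000 * sqrt(42) / 11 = -872813826179.50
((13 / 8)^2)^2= 28561 / 4096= 6.97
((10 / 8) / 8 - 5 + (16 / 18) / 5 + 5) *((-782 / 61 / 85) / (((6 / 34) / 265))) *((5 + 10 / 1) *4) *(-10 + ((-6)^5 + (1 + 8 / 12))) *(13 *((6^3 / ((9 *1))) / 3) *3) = 6052206402814 / 549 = 11024055378.53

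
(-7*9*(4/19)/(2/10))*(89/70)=-1602/19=-84.32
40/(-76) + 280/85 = 894/323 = 2.77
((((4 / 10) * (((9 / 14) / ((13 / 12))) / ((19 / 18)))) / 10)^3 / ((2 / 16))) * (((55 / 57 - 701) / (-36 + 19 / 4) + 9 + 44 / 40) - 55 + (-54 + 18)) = -145814893901568 / 27401262916015625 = -0.01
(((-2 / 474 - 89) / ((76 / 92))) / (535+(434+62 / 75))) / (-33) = 12129050 / 3602881821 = 0.00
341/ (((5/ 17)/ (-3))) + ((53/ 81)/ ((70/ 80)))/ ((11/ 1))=-108465547/ 31185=-3478.13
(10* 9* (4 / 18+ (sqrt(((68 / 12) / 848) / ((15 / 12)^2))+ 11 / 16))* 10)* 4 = 240* sqrt(2703) / 53+ 3275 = 3510.43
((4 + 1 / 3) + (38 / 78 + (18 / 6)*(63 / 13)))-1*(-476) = 19319 / 39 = 495.36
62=62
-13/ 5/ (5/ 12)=-156/ 25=-6.24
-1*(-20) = 20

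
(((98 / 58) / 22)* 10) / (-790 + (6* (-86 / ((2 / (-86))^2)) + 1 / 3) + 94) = -735 / 913724141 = -0.00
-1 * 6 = -6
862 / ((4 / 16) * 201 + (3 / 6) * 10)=3448 / 221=15.60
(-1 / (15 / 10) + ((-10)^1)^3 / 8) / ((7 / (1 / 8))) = -2.24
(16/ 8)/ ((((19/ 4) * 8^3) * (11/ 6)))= 3/ 6688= 0.00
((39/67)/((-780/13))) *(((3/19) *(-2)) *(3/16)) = 117/203680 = 0.00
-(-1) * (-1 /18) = -1 /18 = -0.06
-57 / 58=-0.98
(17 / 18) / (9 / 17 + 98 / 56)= 578 / 1395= 0.41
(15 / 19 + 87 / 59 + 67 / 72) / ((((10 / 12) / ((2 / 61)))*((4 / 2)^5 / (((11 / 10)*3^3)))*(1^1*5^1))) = 25526457 / 1094096000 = 0.02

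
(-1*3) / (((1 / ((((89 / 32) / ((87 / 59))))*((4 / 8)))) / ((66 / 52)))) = -173283 / 48256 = -3.59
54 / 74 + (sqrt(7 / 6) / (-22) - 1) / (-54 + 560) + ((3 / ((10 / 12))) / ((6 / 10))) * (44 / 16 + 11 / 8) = 953989 / 37444 - sqrt(42) / 66792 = 25.48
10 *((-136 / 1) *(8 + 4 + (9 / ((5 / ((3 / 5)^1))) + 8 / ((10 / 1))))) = -94384 / 5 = -18876.80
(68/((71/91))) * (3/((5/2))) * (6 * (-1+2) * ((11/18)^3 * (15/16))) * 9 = 2059057/1704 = 1208.37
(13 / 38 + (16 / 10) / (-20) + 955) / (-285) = -907499 / 270750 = -3.35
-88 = -88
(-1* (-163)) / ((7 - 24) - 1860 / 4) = -163 / 482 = -0.34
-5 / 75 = -1 / 15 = -0.07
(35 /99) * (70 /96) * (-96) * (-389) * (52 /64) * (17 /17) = 6194825 /792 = 7821.75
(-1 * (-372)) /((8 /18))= 837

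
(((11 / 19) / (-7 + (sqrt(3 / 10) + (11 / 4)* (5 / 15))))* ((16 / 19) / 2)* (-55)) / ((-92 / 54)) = -1.42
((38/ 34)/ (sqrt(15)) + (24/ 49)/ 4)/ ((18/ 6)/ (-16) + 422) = 96/ 330701 + 304*sqrt(15)/ 1720995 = 0.00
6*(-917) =-5502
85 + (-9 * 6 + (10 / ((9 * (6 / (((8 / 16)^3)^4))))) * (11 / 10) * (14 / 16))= 54853709 / 1769472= 31.00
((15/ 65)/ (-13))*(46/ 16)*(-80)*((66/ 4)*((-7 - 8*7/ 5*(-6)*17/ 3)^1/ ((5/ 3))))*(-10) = -25534278/ 169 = -151090.40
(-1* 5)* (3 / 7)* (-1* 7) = 15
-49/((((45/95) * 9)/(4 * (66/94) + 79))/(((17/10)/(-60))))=12170963/456840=26.64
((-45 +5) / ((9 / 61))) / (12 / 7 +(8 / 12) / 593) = -5064220 / 32043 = -158.04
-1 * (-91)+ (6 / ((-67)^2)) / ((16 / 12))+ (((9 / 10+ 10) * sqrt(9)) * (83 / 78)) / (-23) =2402238947 / 26844220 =89.49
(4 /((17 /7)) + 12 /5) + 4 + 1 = 769 /85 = 9.05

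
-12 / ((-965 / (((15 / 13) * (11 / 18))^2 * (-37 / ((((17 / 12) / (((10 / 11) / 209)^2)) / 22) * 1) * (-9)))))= 1332000 / 2201875819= 0.00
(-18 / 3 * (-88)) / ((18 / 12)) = 352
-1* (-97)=97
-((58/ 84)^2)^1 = -841/ 1764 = -0.48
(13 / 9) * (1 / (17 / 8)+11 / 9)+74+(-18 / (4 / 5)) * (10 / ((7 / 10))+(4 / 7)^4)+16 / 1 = -764991173 / 3306177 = -231.38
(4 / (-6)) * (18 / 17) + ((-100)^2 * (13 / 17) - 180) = 126928 / 17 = 7466.35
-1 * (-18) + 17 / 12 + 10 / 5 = 257 / 12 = 21.42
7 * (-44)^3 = -596288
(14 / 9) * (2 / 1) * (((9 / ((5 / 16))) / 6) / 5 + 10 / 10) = 1372 / 225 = 6.10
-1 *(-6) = 6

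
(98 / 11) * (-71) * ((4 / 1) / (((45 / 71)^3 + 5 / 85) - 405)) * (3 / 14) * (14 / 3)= 169343442184 / 27085412189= 6.25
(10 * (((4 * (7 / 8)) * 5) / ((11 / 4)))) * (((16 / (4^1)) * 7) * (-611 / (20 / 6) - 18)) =-358680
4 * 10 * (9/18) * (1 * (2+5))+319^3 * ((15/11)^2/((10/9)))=108653275/2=54326637.50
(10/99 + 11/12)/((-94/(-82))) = 16523/18612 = 0.89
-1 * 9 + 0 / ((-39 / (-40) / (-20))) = -9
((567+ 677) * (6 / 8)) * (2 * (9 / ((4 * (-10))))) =-8397 / 20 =-419.85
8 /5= 1.60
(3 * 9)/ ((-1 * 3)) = -9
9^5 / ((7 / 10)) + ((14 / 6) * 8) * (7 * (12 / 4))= 593234 / 7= 84747.71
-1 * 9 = -9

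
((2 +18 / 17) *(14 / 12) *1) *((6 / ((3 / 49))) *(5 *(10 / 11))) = 891800 / 561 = 1589.66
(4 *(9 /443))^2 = 1296 /196249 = 0.01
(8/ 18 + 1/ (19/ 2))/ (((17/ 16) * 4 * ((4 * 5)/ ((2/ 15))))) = 188/ 218025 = 0.00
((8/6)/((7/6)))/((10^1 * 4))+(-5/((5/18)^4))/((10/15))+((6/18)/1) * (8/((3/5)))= -9885007/7875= -1255.24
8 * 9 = 72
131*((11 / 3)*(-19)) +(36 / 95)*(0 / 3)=-27379 / 3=-9126.33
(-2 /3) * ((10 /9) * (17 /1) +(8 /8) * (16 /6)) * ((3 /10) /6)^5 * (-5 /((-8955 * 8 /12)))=-97 /25790400000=-0.00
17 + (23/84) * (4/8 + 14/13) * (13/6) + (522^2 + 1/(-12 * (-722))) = 272501.94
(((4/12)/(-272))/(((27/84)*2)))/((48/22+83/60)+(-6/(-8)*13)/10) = -385/916929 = -0.00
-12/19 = -0.63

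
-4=-4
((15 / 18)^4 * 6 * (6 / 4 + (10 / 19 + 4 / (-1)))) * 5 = -28.55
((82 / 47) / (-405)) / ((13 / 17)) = -1394 / 247455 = -0.01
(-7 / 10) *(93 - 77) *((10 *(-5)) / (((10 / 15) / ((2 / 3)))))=560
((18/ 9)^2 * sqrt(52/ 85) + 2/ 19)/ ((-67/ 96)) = -768 * sqrt(1105)/ 5695 - 192/ 1273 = -4.63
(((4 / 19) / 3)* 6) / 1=8 / 19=0.42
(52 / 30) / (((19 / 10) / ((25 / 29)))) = 1300 / 1653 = 0.79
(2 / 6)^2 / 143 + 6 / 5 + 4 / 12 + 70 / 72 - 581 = -14890427 / 25740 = -578.49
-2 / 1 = -2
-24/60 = -2/5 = -0.40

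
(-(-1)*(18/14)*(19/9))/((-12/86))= -817/42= -19.45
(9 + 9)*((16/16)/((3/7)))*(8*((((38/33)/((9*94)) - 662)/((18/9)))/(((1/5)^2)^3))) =-1737746427.04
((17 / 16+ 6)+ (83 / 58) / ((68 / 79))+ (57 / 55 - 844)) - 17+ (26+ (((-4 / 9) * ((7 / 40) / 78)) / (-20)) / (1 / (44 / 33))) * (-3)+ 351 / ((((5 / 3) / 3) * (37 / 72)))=8457331556227 / 28171400400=300.21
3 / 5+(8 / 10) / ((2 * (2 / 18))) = 21 / 5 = 4.20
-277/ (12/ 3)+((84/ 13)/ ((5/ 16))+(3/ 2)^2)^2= 30852221/ 67600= 456.39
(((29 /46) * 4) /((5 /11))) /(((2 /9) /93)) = 267003 /115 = 2321.77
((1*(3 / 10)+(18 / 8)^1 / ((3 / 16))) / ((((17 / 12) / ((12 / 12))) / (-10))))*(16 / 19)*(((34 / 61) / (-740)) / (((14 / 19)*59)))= 5904 / 4660705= 0.00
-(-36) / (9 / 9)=36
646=646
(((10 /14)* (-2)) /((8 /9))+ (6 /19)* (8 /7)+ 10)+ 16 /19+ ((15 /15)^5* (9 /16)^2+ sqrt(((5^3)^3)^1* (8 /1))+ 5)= 507733 /34048+ 1250* sqrt(10)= 3967.76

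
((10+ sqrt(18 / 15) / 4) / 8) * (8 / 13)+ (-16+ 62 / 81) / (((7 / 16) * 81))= sqrt(30) / 260+ 202598 / 597051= 0.36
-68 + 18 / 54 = -203 / 3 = -67.67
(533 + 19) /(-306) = -92 /51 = -1.80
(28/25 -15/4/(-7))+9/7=2059/700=2.94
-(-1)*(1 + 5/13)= 18/13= 1.38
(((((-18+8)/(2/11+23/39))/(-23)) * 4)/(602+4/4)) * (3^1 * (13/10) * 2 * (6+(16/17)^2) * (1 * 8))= 236762240/147410519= 1.61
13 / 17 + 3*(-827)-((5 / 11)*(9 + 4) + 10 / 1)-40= -474259 / 187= -2536.14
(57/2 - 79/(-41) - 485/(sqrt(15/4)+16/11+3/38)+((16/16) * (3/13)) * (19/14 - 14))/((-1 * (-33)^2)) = -254960448794/496371728853+175085 * sqrt(15)/1099503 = 0.10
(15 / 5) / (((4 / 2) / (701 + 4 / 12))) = 1052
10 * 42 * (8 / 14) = 240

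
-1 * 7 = -7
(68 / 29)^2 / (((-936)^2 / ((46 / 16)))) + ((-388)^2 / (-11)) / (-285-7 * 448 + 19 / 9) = 249571862509909 / 62345897808480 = 4.00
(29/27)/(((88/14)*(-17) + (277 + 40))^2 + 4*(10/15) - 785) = 49/1978920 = 0.00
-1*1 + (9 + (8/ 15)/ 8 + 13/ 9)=428/ 45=9.51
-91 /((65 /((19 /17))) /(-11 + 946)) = -1463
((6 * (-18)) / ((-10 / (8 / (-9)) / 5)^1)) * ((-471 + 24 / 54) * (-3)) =-67760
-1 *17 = -17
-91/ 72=-1.26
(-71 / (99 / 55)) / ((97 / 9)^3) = -28755 / 912673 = -0.03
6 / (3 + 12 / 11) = 22 / 15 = 1.47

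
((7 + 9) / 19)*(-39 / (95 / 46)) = -28704 / 1805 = -15.90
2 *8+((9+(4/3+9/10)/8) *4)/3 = 5107/180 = 28.37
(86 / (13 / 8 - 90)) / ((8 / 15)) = -1290 / 707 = -1.82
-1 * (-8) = 8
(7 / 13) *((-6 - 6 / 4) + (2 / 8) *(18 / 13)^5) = -32372277 / 9653618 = -3.35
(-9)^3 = -729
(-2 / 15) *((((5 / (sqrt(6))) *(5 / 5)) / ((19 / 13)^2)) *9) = -169 *sqrt(6) / 361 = -1.15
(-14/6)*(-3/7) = 1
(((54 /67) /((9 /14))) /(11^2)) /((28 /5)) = 15 /8107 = 0.00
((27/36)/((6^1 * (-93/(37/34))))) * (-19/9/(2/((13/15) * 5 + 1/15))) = 7733/1138320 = 0.01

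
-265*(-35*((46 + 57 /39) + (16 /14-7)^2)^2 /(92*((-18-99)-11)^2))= 898665149925 /21843820544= 41.14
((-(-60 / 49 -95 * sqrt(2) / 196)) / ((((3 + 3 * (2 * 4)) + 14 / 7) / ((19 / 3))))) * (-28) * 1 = -1520 / 203 -1805 * sqrt(2) / 609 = -11.68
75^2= 5625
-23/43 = -0.53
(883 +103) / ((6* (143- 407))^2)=493 / 1254528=0.00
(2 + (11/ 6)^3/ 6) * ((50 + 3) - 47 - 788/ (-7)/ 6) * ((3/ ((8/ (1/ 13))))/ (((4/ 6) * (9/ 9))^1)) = 19615/ 6048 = 3.24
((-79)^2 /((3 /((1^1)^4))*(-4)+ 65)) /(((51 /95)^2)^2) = 508333350625 /358555653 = 1417.73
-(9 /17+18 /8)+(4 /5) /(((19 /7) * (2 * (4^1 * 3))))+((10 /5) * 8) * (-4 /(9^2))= -1861369 /523260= -3.56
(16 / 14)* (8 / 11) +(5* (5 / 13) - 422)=-419665 / 1001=-419.25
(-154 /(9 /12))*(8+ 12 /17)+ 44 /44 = -91117 /51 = -1786.61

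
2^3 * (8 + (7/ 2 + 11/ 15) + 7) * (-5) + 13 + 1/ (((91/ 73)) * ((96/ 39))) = -508037/ 672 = -756.01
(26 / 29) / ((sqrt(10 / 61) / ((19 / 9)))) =247 * sqrt(610) / 1305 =4.67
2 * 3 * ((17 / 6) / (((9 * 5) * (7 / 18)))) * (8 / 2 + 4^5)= 34952 / 35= 998.63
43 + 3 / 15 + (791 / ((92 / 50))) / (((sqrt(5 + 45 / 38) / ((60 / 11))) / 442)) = 216 / 5 + 52443300 * sqrt(8930) / 11891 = 416814.08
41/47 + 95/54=6679/2538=2.63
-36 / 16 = -9 / 4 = -2.25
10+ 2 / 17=172 / 17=10.12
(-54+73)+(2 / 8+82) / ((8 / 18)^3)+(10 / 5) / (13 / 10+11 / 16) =956.89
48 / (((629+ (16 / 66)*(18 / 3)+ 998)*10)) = 88 / 29855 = 0.00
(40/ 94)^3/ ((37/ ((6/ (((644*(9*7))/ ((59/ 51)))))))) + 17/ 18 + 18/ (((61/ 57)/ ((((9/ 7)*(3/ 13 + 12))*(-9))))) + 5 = -2494515624779714605/ 1050542986486266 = -2374.50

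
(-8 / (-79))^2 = 64 / 6241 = 0.01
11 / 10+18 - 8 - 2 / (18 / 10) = 899 / 90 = 9.99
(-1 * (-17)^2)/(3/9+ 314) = -867/943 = -0.92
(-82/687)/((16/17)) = -697/5496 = -0.13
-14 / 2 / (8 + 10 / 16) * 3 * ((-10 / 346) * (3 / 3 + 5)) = 0.42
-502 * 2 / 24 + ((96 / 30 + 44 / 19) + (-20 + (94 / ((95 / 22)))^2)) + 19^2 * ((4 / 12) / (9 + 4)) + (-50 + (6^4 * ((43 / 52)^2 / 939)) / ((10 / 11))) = 180379649183 / 477395425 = 377.84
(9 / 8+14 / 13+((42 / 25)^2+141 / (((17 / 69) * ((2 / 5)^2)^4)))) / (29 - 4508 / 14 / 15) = 92635054464567 / 799136000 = 115919.01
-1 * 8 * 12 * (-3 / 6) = 48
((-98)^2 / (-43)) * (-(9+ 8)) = 163268 / 43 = 3796.93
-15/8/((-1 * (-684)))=-5/1824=-0.00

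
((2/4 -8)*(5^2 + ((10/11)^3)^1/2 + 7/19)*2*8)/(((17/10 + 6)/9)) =-1004464800/278179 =-3610.86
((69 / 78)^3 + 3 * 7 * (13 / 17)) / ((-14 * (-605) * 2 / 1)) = 0.00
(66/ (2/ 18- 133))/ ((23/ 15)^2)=-0.21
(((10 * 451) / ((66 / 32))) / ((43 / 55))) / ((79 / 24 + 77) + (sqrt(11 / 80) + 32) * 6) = 10.19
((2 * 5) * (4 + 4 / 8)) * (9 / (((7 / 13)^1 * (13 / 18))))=7290 / 7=1041.43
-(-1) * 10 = 10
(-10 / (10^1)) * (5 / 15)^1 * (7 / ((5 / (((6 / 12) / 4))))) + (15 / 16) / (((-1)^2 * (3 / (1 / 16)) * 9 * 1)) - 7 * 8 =-645767 / 11520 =-56.06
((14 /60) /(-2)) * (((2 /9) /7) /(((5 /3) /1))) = -1 /450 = -0.00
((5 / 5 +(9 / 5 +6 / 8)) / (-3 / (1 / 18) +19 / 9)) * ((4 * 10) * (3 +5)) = -21.89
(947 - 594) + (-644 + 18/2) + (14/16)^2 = -17999/64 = -281.23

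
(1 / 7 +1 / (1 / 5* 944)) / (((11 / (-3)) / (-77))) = 2937 / 944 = 3.11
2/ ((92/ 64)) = 32/ 23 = 1.39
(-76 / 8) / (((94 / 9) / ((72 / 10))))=-6.55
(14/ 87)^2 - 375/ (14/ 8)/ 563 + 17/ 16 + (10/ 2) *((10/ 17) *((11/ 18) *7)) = 107825590373/ 8113604688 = 13.29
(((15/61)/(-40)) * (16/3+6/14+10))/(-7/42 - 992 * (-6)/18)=-331/1128988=-0.00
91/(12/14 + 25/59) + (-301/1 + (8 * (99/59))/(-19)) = -136784134/593009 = -230.66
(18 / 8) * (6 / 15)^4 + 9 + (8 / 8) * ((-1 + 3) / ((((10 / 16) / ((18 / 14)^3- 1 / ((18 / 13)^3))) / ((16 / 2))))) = 8411430067 / 156279375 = 53.82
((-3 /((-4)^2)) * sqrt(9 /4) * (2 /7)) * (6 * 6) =-81 /28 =-2.89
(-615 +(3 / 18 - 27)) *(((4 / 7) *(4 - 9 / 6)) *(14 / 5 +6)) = -169444 / 21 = -8068.76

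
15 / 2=7.50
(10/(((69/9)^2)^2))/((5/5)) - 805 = -225271195/279841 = -805.00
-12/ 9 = -4/ 3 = -1.33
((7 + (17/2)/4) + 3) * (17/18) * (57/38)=1649/96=17.18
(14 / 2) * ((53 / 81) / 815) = 371 / 66015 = 0.01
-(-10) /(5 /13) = 26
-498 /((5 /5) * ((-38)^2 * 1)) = -249 /722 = -0.34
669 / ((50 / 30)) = 2007 / 5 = 401.40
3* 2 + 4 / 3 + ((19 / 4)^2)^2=396595 / 768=516.40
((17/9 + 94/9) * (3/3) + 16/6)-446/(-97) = 1901/97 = 19.60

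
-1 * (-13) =13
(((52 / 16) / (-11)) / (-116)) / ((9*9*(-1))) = -13 / 413424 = -0.00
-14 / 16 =-7 / 8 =-0.88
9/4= 2.25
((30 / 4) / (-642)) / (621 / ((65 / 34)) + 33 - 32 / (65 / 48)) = -25 / 715188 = -0.00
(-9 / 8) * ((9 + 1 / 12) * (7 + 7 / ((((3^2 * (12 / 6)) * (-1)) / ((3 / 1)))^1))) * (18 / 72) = -3815 / 256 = -14.90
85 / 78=1.09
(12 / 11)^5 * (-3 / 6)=-124416 / 161051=-0.77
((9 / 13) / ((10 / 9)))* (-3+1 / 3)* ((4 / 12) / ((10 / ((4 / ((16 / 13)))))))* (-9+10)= -9 / 50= -0.18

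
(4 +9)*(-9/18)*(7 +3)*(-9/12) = 195/4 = 48.75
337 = 337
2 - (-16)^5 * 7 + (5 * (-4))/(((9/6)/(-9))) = 7340154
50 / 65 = 10 / 13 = 0.77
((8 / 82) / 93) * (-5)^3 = -500 / 3813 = -0.13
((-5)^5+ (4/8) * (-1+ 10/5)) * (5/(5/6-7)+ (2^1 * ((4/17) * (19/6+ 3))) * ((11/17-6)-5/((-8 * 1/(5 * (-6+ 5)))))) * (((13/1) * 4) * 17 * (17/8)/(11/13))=573971926879/3256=176281304.32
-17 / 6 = -2.83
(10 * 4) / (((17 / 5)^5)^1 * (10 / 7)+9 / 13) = 2275000 / 36955657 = 0.06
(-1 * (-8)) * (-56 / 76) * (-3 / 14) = 24 / 19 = 1.26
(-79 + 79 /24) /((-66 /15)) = 9085 /528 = 17.21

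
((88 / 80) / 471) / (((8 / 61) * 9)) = 671 / 339120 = 0.00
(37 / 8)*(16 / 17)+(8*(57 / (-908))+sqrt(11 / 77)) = sqrt(7) / 7+14860 / 3859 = 4.23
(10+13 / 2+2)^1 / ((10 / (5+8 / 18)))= 1813 / 180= 10.07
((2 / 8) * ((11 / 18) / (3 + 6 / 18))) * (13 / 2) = 143 / 480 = 0.30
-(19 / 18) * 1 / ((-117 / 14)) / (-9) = -133 / 9477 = -0.01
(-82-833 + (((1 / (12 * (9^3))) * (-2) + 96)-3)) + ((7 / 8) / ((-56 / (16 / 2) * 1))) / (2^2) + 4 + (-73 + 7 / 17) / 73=-71132511971 / 86850144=-819.03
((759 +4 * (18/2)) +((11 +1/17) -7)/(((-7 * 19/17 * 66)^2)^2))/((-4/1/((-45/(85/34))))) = 1573360272424046839/439793227791456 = 3577.50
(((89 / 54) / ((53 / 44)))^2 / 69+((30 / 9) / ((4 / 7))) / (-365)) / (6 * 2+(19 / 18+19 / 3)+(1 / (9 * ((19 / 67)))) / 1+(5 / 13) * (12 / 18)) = 56819885681 / 102097073400705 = 0.00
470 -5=465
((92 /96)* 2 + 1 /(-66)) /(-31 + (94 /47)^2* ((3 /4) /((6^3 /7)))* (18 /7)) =-251 /4059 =-0.06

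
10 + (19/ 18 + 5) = 289/ 18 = 16.06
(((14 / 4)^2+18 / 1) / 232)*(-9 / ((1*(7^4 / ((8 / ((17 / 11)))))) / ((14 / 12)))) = -3993 / 1352792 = -0.00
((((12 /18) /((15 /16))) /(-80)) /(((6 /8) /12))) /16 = -2 /225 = -0.01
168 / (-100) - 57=-1467 / 25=-58.68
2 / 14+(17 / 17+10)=78 / 7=11.14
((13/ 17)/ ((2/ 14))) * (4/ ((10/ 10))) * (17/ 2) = 182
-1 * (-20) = 20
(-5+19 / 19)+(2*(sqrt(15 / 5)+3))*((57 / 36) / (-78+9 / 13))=-4.19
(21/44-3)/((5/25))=-555/44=-12.61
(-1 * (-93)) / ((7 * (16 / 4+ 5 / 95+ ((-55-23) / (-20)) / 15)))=88350 / 28679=3.08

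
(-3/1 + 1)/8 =-1/4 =-0.25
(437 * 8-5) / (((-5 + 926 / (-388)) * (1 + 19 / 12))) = -8127048 / 44423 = -182.95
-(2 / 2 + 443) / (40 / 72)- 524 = -6616 / 5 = -1323.20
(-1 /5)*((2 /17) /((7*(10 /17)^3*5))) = -0.00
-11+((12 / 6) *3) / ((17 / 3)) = -169 / 17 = -9.94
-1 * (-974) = 974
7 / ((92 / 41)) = 287 / 92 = 3.12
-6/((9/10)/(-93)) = 620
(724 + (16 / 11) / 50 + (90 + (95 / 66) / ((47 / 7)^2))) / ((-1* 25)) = -2967130307 / 91121250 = -32.56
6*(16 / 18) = 16 / 3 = 5.33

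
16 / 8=2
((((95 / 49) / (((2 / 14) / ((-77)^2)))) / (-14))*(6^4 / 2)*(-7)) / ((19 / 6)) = 8232840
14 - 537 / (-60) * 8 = 428 / 5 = 85.60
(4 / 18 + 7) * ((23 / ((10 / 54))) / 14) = 897 / 14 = 64.07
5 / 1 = 5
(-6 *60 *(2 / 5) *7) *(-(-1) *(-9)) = 9072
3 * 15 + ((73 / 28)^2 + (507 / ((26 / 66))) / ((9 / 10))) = 1161729 / 784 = 1481.80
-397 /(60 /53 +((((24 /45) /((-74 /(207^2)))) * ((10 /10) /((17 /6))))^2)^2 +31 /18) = -37052838251292611250 /13172587591565187630601859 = -0.00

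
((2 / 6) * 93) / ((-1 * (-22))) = 31 / 22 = 1.41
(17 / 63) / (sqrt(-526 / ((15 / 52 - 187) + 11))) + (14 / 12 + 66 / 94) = 17 * sqrt(62478806) / 861588 + 527 / 282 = 2.02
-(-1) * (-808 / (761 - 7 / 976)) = -788608 / 742729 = -1.06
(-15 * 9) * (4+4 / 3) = -720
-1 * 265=-265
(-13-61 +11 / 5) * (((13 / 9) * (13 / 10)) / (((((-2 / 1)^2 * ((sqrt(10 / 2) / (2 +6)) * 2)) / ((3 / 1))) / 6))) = -60671 * sqrt(5) / 125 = -1085.32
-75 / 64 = -1.17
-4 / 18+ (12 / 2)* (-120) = -6482 / 9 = -720.22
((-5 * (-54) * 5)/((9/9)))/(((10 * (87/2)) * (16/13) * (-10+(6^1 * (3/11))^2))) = -70785/205552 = -0.34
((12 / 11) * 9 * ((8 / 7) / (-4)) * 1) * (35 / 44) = -270 / 121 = -2.23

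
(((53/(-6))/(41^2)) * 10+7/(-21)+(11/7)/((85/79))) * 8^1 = 25795976/3000585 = 8.60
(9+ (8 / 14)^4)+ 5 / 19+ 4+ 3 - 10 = 290583 / 45619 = 6.37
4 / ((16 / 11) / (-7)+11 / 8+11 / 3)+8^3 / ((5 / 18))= 82363488 / 44665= 1844.03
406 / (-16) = -203 / 8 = -25.38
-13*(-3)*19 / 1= 741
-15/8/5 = -0.38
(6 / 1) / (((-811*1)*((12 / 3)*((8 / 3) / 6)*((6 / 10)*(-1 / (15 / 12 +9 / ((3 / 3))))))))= 1845 / 25952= 0.07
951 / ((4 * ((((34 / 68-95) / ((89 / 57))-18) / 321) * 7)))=-3018791 / 21742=-138.85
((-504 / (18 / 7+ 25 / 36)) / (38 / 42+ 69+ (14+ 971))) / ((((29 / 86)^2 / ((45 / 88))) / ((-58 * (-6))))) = -1331530280640 / 5815982161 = -228.94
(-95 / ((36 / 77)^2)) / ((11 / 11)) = -434.61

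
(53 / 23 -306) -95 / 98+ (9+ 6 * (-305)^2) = 557854.33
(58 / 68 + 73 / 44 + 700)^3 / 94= 145099559604477239 / 39339845248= 3688361.22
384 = 384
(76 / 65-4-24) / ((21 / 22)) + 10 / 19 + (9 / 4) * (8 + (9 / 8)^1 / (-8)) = -65719807 / 6639360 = -9.90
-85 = -85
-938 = -938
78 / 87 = 26 / 29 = 0.90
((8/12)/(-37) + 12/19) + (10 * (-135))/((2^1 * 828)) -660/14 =-64303129/1358196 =-47.34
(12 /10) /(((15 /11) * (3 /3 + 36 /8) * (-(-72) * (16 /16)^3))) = 1 /450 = 0.00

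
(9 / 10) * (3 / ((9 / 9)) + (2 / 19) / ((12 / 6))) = 261 / 95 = 2.75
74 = 74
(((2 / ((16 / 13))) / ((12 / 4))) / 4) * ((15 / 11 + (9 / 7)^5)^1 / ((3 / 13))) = 12698153 / 4437048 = 2.86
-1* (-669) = 669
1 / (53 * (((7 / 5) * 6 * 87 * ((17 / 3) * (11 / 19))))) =95 / 12071598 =0.00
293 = 293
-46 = -46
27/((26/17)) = 459/26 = 17.65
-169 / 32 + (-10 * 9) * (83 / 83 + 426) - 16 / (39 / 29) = -47982079 / 1248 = -38447.18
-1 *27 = -27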